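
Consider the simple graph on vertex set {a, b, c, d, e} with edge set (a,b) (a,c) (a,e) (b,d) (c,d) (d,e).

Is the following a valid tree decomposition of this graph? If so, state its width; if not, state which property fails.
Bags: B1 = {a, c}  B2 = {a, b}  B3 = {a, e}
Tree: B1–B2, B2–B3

No — vertex d appears in no bag.

A tree decomposition must satisfy three properties: every vertex lies in some bag; for every edge, both endpoints lie together in some bag; and for every vertex, the bags containing it form a connected subtree. Here vertex d appears in no bag, so the decomposition is invalid.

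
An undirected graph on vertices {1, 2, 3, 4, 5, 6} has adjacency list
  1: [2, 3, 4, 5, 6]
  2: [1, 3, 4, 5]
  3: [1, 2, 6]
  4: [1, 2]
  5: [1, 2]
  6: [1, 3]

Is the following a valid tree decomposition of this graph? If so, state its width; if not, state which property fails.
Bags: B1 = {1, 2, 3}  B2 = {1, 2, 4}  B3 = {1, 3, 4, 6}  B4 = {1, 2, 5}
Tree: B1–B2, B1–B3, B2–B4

A tree decomposition must satisfy three properties: every vertex lies in some bag; for every edge, both endpoints lie together in some bag; and for every vertex, the bags containing it form a connected subtree. Here bags containing vertex 4 are not connected in the tree, so the decomposition is invalid.

No — bags containing vertex 4 are not connected in the tree.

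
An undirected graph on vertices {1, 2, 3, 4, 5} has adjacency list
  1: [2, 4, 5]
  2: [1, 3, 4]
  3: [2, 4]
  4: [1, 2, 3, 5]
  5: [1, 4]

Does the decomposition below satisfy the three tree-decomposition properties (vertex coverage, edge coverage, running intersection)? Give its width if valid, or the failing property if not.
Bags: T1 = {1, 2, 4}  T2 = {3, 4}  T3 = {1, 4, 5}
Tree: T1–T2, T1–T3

A tree decomposition must satisfy three properties: every vertex lies in some bag; for every edge, both endpoints lie together in some bag; and for every vertex, the bags containing it form a connected subtree. Here edge (2,3) lies in no bag, so the decomposition is invalid.

No — edge (2,3) lies in no bag.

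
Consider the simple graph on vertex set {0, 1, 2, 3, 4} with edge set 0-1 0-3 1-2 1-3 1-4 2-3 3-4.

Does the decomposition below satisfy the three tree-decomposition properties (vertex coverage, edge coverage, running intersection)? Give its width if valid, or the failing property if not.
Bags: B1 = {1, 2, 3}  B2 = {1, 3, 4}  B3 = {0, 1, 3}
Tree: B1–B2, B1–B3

Yes; width 2.

Checking the three conditions: (i) the bags cover all of {0, 1, 2, 3, 4}; (ii) for each edge, some bag contains both endpoints; (iii) the bags containing any fixed vertex form a subtree. All hold, so the decomposition is valid with width 3 − 1 = 2.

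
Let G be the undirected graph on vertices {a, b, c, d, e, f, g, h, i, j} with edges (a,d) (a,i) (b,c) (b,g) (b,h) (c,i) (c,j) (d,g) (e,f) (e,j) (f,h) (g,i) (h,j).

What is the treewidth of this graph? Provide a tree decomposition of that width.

Treewidth 2.
Bags: B1 = {a, d, i}  B2 = {d, g, i}  B3 = {c, g, i}  B4 = {b, c, g}  B5 = {b, c, j}  B6 = {b, h, j}  B7 = {e, h, j}  B8 = {e, f, h}
Tree: B1–B2, B2–B3, B3–B4, B4–B5, B5–B6, B6–B7, B7–B8

Each bag holds 3 vertices, so the decomposition has width 2, which upper-bounds the treewidth. Since a–d–g–i–a is a cycle in G, G is not acyclic. Forests are exactly the graphs of treewidth ≤ 1, so tw(G) ≥ 2. Combining the bounds, tw(G) = 2.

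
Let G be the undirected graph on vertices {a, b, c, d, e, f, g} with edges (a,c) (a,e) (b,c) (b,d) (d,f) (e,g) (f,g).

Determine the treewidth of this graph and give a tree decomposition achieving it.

Each bag holds 3 vertices, so the decomposition has width 2, which upper-bounds the treewidth. The edges e–g–f–d–b–c–a–e form a cycle, so G is not a tree and its treewidth is at least 2. Therefore the treewidth is 2.

Treewidth 2.
Bags: B1 = {e, f, g}  B2 = {d, e, f}  B3 = {b, d, e}  B4 = {b, c, e}  B5 = {a, c, e}
Tree: B1–B2, B2–B3, B3–B4, B4–B5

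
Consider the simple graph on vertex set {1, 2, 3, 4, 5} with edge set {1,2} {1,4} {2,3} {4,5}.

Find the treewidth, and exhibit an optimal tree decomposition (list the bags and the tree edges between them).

Treewidth 1.
Bags: B1 = {4, 5}  B2 = {1, 4}  B3 = {1, 2}  B4 = {2, 3}
Tree: B1–B2, B2–B3, B3–B4

Every bag has size at most 2, so the width is 2 − 1 = 1 and tw(G) ≤ 1. Any graph with an edge has treewidth ≥ 1, and G has the edge 5–4. The upper and lower bounds meet at 1, so that is the treewidth.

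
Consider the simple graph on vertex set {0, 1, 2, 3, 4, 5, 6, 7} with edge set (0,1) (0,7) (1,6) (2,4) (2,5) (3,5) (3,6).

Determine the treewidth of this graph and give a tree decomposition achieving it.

Treewidth 1.
One optimal decomposition is:
Bags: B1 = {0, 7}  B2 = {0, 1}  B3 = {1, 6}  B4 = {3, 6}  B5 = {3, 5}  B6 = {2, 5}  B7 = {2, 4}
Tree: B1–B2, B2–B3, B3–B4, B4–B5, B5–B6, B6–B7

Every bag has size at most 2, so the width is 2 − 1 = 1 and tw(G) ≤ 1. Since G has at least one edge (e.g. 7–0), it is not an edgeless graph, so tw(G) ≥ 1. Hence tw(G) = 1 exactly.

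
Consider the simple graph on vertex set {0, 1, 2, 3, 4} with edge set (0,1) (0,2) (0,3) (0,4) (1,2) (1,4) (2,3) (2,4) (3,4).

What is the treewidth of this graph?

3

A width-3 tree decomposition is:
Bags: B1 = {0, 1, 2, 4}  B2 = {0, 2, 3, 4}
Tree: B1–B2
Each bag holds 4 vertices, so the decomposition has width 3, which upper-bounds the treewidth. Conversely, {0, 1, 2, 4} is a clique of size 4, and the vertices of any clique must share a bag in every tree decomposition; so some bag has ≥ 4 vertices and tw(G) ≥ 3. Combining the bounds, tw(G) = 3.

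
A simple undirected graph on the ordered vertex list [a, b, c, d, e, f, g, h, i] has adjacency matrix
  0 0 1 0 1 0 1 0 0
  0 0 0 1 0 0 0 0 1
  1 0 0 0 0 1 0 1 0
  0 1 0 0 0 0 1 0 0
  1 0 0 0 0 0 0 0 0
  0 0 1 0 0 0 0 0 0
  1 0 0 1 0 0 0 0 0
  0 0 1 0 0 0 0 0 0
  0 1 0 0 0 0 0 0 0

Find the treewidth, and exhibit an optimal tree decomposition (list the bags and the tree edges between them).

Each bag holds 2 vertices, so the decomposition has width 1, which upper-bounds the treewidth. Any graph with an edge has treewidth ≥ 1, and G has the edge a–c. Combining the bounds, tw(G) = 1.

Treewidth 1.
Bags: B1 = {a, c}  B2 = {a, g}  B3 = {d, g}  B4 = {c, f}  B5 = {a, e}  B6 = {b, d}  B7 = {b, i}  B8 = {c, h}
Tree: B1–B2, B2–B3, B1–B4, B2–B5, B3–B6, B6–B7, B1–B8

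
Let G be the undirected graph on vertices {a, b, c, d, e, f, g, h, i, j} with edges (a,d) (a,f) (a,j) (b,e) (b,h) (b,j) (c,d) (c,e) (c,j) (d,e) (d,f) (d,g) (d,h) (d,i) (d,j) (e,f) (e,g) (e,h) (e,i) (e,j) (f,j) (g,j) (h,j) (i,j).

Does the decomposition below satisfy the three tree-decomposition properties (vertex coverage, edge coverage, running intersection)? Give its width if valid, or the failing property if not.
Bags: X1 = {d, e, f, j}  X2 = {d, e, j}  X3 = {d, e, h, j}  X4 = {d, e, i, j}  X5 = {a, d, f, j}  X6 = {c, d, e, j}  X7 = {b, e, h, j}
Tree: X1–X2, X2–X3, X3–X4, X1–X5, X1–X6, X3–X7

A tree decomposition must satisfy three properties: every vertex lies in some bag; for every edge, both endpoints lie together in some bag; and for every vertex, the bags containing it form a connected subtree. Here vertex g appears in no bag, so the decomposition is invalid.

No — vertex g appears in no bag.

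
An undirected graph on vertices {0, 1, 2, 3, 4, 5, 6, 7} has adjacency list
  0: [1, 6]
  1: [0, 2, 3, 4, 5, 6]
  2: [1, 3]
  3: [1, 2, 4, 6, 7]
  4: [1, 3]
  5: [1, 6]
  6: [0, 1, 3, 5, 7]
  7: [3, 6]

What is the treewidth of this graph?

2

A width-2 tree decomposition is:
Bags: B1 = {1, 3, 6}  B2 = {3, 6, 7}  B3 = {0, 1, 6}  B4 = {1, 5, 6}  B5 = {1, 2, 3}  B6 = {1, 3, 4}
Tree: B1–B2, B1–B3, B1–B4, B1–B5, B5–B6
Every bag has size at most 3, so the width is 3 − 1 = 2 and tw(G) ≤ 2. On the other hand G contains the 3-clique {0, 1, 6}. A clique must lie in a single bag of any decomposition, so no decomposition can have width below 2. Combining the bounds, tw(G) = 2.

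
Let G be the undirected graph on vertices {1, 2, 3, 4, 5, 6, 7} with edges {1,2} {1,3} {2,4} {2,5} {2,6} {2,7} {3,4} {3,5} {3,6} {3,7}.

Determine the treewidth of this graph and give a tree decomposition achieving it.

Treewidth 2.
Bags: B1 = {1, 2, 3}  B2 = {2, 3, 4}  B3 = {2, 3, 6}  B4 = {2, 3, 5}  B5 = {2, 3, 7}
Tree: B1–B2, B2–B3, B3–B4, B4–B5

The largest bag has 3 vertices, giving width 2; this decomposition certifies tw(G) ≤ 2. The edges 2–1–3–4–2 form a cycle, so G is not a tree and its treewidth is at least 2. Combining the bounds, tw(G) = 2.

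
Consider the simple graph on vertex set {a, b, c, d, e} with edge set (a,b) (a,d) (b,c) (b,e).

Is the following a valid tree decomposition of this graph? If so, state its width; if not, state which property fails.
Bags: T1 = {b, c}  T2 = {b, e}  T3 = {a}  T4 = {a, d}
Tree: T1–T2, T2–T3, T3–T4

No — edge (b,a) lies in no bag.

A tree decomposition must satisfy three properties: every vertex lies in some bag; for every edge, both endpoints lie together in some bag; and for every vertex, the bags containing it form a connected subtree. Here edge (b,a) lies in no bag, so the decomposition is invalid.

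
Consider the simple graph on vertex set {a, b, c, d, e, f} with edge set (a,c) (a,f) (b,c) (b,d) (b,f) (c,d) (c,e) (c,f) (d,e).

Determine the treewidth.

A width-2 tree decomposition is:
Bags: B1 = {b, c, d}  B2 = {b, c, f}  B3 = {c, d, e}  B4 = {a, c, f}
Tree: B1–B2, B1–B3, B2–B4
Every bag has size at most 3, so the width is 3 − 1 = 2 and tw(G) ≤ 2. For the lower bound, the 3 vertices {c, d, e} are pairwise adjacent, and any tree decomposition puts a clique entirely inside one bag — forcing width ≥ 2. The upper and lower bounds meet at 2, so that is the treewidth.

2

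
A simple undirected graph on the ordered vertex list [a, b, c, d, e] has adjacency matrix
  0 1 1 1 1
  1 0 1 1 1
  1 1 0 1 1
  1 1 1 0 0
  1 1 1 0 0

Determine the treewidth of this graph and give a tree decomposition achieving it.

Treewidth 3.
Bags: B1 = {a, b, c, e}  B2 = {a, b, c, d}
Tree: B1–B2

Each bag holds 4 vertices, so the decomposition has width 3, which upper-bounds the treewidth. For the lower bound, the 4 vertices {a, b, c, d} are pairwise adjacent, and any tree decomposition puts a clique entirely inside one bag — forcing width ≥ 3. Hence tw(G) = 3 exactly.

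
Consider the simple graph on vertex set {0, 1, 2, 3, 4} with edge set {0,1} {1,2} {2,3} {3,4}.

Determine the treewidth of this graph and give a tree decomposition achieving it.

Each bag holds 2 vertices, so the decomposition has width 1, which upper-bounds the treewidth. G has an edge, so its treewidth is at least 1. Combining the bounds, tw(G) = 1.

Treewidth 1.
One such decomposition:
Bags: B1 = {0, 1}  B2 = {1, 2}  B3 = {2, 3}  B4 = {3, 4}
Tree: B1–B2, B2–B3, B3–B4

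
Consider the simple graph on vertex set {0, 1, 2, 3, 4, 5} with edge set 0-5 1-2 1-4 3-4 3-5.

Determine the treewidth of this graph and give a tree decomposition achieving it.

Each bag holds 2 vertices, so the decomposition has width 1, which upper-bounds the treewidth. G has an edge, so its treewidth is at least 1. Hence tw(G) = 1 exactly.

Treewidth 1.
One such decomposition:
Bags: B1 = {0, 5}  B2 = {3, 5}  B3 = {3, 4}  B4 = {1, 4}  B5 = {1, 2}
Tree: B1–B2, B2–B3, B3–B4, B4–B5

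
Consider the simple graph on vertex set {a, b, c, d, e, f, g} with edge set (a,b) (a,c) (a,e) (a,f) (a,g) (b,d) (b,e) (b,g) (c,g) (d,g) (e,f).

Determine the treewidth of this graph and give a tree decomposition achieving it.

Each bag holds 3 vertices, so the decomposition has width 2, which upper-bounds the treewidth. Conversely, {b, d, g} is a clique of size 3, and the vertices of any clique must share a bag in every tree decomposition; so some bag has ≥ 3 vertices and tw(G) ≥ 2. Combining the bounds, tw(G) = 2.

Treewidth 2.
Bags: B1 = {a, b, g}  B2 = {b, d, g}  B3 = {a, b, e}  B4 = {a, c, g}  B5 = {a, e, f}
Tree: B1–B2, B1–B3, B1–B4, B3–B5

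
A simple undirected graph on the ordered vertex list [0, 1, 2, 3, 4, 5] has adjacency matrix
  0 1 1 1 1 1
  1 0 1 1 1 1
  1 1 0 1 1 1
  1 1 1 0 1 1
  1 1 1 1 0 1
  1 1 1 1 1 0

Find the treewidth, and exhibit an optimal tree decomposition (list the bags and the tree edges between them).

Treewidth 5.
Bags: B1 = {0, 1, 2, 3, 4, 5}
Tree: (single bag)

A single bag containing all 6 vertices is trivially a valid decomposition of width 5. Conversely, {0, 1, 2, 3, 4, 5} is a clique of size 6, and the vertices of any clique must share a bag in every tree decomposition; so some bag has ≥ 6 vertices and tw(G) ≥ 5. Combining the bounds, tw(G) = 5.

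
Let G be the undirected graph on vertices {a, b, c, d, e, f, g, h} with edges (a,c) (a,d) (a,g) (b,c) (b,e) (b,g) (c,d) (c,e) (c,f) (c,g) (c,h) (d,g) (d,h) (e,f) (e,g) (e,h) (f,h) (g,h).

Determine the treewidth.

A width-3 tree decomposition is:
Bags: B1 = {b, c, e, g}  B2 = {c, e, g, h}  B3 = {c, e, f, h}  B4 = {c, d, g, h}  B5 = {a, c, d, g}
Tree: B1–B2, B2–B3, B2–B4, B4–B5
Every bag has size at most 4, so the width is 4 − 1 = 3 and tw(G) ≤ 3. On the other hand G contains the 4-clique {c, d, g, h}. A clique must lie in a single bag of any decomposition, so no decomposition can have width below 3. Hence tw(G) = 3 exactly.

3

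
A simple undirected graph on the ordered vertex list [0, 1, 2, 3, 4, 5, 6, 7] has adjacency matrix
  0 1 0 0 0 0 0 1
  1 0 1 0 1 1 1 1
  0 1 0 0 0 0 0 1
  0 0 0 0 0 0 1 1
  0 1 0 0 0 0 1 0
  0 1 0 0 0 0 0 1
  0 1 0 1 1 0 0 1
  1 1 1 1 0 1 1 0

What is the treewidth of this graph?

A width-2 tree decomposition is:
Bags: B1 = {1, 6, 7}  B2 = {0, 1, 7}  B3 = {1, 4, 6}  B4 = {1, 5, 7}  B5 = {3, 6, 7}  B6 = {1, 2, 7}
Tree: B1–B2, B1–B3, B1–B4, B1–B5, B1–B6
Each bag holds 3 vertices, so the decomposition has width 2, which upper-bounds the treewidth. On the other hand G contains the 3-clique {1, 4, 6}. A clique must lie in a single bag of any decomposition, so no decomposition can have width below 2. Therefore the treewidth is 2.

2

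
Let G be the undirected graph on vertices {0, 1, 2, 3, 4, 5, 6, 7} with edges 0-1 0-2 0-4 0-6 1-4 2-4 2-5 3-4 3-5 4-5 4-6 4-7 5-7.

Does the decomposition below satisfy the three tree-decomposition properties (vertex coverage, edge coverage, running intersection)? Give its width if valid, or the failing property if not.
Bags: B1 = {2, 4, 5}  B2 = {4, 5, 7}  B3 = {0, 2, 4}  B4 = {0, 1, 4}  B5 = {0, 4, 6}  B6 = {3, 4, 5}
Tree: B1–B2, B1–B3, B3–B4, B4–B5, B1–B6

Yes; width 2.

Checking the three conditions: (i) the bags cover all of {0, 1, 2, 3, 4, 5, 6, 7}; (ii) for each edge, some bag contains both endpoints; (iii) the bags containing any fixed vertex form a subtree. All hold, so the decomposition is valid with width 3 − 1 = 2.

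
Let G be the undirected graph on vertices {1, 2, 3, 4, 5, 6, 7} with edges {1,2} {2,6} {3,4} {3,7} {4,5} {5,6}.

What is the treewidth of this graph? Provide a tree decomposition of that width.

Treewidth 1.
Bags: B1 = {3, 7}  B2 = {3, 4}  B3 = {4, 5}  B4 = {5, 6}  B5 = {2, 6}  B6 = {1, 2}
Tree: B1–B2, B2–B3, B3–B4, B4–B5, B5–B6

Every bag has size at most 2, so the width is 2 − 1 = 1 and tw(G) ≤ 1. Any graph with an edge has treewidth ≥ 1, and G has the edge 7–3. Therefore the treewidth is 1.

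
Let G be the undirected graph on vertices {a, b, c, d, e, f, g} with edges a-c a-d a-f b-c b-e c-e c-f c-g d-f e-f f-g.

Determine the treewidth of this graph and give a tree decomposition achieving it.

Treewidth 2.
Bags: B1 = {c, f, g}  B2 = {c, e, f}  B3 = {a, c, f}  B4 = {b, c, e}  B5 = {a, d, f}
Tree: B1–B2, B2–B3, B2–B4, B3–B5

The largest bag has 3 vertices, giving width 2; this decomposition certifies tw(G) ≤ 2. On the other hand G contains the 3-clique {a, d, f}. A clique must lie in a single bag of any decomposition, so no decomposition can have width below 2. Combining the bounds, tw(G) = 2.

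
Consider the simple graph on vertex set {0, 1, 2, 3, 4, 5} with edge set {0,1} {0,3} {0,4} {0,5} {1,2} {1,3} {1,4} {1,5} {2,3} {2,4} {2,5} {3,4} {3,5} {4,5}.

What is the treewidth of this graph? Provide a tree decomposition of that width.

Each bag holds 5 vertices, so the decomposition has width 4, which upper-bounds the treewidth. Conversely, {0, 1, 3, 4, 5} is a clique of size 5, and the vertices of any clique must share a bag in every tree decomposition; so some bag has ≥ 5 vertices and tw(G) ≥ 4. Therefore the treewidth is 4.

Treewidth 4.
One such decomposition:
Bags: B1 = {1, 2, 3, 4, 5}  B2 = {0, 1, 3, 4, 5}
Tree: B1–B2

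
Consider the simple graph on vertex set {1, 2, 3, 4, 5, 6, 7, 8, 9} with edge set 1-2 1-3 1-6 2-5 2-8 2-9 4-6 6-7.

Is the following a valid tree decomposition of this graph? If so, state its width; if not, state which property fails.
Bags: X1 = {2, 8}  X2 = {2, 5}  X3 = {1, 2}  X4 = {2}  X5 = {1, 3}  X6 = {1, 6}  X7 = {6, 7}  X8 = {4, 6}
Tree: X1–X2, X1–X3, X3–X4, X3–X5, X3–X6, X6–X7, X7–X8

A tree decomposition must satisfy three properties: every vertex lies in some bag; for every edge, both endpoints lie together in some bag; and for every vertex, the bags containing it form a connected subtree. Here vertex 9 appears in no bag, so the decomposition is invalid.

No — vertex 9 appears in no bag.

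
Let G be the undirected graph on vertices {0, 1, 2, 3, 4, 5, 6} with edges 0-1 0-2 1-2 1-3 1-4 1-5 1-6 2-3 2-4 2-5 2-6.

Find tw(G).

2

A width-2 tree decomposition is:
Bags: B1 = {1, 2, 5}  B2 = {0, 1, 2}  B3 = {1, 2, 3}  B4 = {1, 2, 4}  B5 = {1, 2, 6}
Tree: B1–B2, B2–B3, B2–B4, B3–B5
Every bag has size at most 3, so the width is 3 − 1 = 2 and tw(G) ≤ 2. On the other hand G contains the 3-clique {0, 1, 2}. A clique must lie in a single bag of any decomposition, so no decomposition can have width below 2. Hence tw(G) = 2 exactly.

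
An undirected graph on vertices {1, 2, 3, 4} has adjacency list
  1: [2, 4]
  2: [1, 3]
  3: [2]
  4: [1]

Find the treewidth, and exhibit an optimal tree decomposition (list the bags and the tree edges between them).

Each bag holds 2 vertices, so the decomposition has width 1, which upper-bounds the treewidth. Since G has at least one edge (e.g. 4–1), it is not an edgeless graph, so tw(G) ≥ 1. Hence tw(G) = 1 exactly.

Treewidth 1.
One optimal decomposition is:
Bags: B1 = {1, 4}  B2 = {1, 2}  B3 = {2, 3}
Tree: B1–B2, B2–B3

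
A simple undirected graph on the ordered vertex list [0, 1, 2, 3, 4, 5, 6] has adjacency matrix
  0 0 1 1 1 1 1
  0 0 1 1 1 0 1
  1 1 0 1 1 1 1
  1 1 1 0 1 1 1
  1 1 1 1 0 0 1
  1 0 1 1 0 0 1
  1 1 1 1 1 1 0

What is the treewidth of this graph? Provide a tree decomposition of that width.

Treewidth 4.
One such decomposition:
Bags: B1 = {1, 2, 3, 4, 6}  B2 = {0, 2, 3, 4, 6}  B3 = {0, 2, 3, 5, 6}
Tree: B1–B2, B2–B3

Each bag holds 5 vertices, so the decomposition has width 4, which upper-bounds the treewidth. For the lower bound, the 5 vertices {0, 2, 3, 4, 6} are pairwise adjacent, and any tree decomposition puts a clique entirely inside one bag — forcing width ≥ 4. Hence tw(G) = 4 exactly.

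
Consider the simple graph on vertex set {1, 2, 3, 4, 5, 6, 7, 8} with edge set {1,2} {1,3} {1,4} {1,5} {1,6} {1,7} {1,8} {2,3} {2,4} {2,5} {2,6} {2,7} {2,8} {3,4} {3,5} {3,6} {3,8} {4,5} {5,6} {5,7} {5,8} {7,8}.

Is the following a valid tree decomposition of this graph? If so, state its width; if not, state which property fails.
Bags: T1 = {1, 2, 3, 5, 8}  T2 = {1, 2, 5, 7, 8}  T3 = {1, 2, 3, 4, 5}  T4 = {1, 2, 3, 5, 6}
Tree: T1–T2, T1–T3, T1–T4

Yes; width 4.

Every vertex of G appears in some bag (union = {1, 2, 3, 4, 5, 6, 7, 8}); every edge is covered by a bag; and for each vertex v the set of bags containing v is connected in the bag tree. The decomposition is therefore valid. The largest bag has 5 vertices, so the width is 4.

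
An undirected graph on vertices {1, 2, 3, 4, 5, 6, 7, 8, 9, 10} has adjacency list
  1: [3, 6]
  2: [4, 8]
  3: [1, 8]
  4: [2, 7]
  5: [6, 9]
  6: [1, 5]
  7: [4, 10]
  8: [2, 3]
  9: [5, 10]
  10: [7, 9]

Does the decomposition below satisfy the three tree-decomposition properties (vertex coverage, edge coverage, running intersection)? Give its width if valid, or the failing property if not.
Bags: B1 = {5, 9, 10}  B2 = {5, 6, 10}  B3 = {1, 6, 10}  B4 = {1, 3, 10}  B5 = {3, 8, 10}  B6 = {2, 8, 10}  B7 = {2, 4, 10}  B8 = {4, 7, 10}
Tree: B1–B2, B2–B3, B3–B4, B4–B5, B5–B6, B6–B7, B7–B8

Every vertex of G appears in some bag (union = {1, 2, 3, 4, 5, 6, 7, 8, 9, 10}); every edge is covered by a bag; and for each vertex v the set of bags containing v is connected in the bag tree. The decomposition is therefore valid. The largest bag has 3 vertices, so the width is 2.

Yes; width 2.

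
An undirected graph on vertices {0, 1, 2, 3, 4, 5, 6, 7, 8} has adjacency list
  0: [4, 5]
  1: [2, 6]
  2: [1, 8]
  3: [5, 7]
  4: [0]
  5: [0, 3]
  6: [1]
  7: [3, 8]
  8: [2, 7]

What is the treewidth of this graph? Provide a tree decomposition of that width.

Treewidth 1.
One optimal decomposition is:
Bags: B1 = {0, 4}  B2 = {0, 5}  B3 = {3, 5}  B4 = {3, 7}  B5 = {7, 8}  B6 = {2, 8}  B7 = {1, 2}  B8 = {1, 6}
Tree: B1–B2, B2–B3, B3–B4, B4–B5, B5–B6, B6–B7, B7–B8

The largest bag has 2 vertices, giving width 1; this decomposition certifies tw(G) ≤ 1. Since G has at least one edge (e.g. 4–0), it is not an edgeless graph, so tw(G) ≥ 1. Hence tw(G) = 1 exactly.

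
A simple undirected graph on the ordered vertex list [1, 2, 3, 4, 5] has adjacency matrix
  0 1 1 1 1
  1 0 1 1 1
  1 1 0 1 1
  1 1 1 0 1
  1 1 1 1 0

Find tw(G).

4

A width-4 tree decomposition is:
Bags: B1 = {1, 2, 3, 4, 5}
Tree: (single bag)
With just one bag of size 5, the width is 5 − 1 = 4, so tw(G) ≤ 4. Conversely, {1, 2, 3, 4, 5} is a clique of size 5, and the vertices of any clique must share a bag in every tree decomposition; so some bag has ≥ 5 vertices and tw(G) ≥ 4. Hence tw(G) = 4 exactly.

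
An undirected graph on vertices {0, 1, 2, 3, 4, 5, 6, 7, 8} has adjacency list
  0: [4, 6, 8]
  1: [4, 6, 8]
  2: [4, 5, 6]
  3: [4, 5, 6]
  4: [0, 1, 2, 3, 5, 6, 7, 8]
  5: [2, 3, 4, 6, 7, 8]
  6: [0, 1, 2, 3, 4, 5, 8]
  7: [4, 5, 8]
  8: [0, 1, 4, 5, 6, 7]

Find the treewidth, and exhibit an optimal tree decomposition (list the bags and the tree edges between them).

Treewidth 3.
Bags: B1 = {4, 5, 6, 8}  B2 = {1, 4, 6, 8}  B3 = {4, 5, 7, 8}  B4 = {3, 4, 5, 6}  B5 = {2, 4, 5, 6}  B6 = {0, 4, 6, 8}
Tree: B1–B2, B1–B3, B1–B4, B1–B5, B1–B6

The largest bag has 4 vertices, giving width 3; this decomposition certifies tw(G) ≤ 3. For the lower bound, the 4 vertices {0, 4, 6, 8} are pairwise adjacent, and any tree decomposition puts a clique entirely inside one bag — forcing width ≥ 3. The upper and lower bounds meet at 3, so that is the treewidth.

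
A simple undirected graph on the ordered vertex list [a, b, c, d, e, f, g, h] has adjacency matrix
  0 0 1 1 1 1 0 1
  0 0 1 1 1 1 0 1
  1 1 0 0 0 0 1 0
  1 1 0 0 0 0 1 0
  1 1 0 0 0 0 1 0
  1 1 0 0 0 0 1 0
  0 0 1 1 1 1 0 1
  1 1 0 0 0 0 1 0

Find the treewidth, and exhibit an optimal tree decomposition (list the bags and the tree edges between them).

The largest bag has 4 vertices, giving width 3; this decomposition certifies tw(G) ≤ 3. For the lower bound: the 4 vertex sets {a,f}, {b,d}, {g}, {c} are disjoint, each induces a connected subgraph, and every pair is joined by at least one edge of G. Contracting each set to a single vertex therefore yields K_{4} as a minor, and since treewidth is minor-monotone, tw(G) ≥ tw(K_{4}) = 3. The upper and lower bounds meet at 3, so that is the treewidth.

Treewidth 3.
One such decomposition:
Bags: B1 = {a, b, f, g}  B2 = {a, b, d, g}  B3 = {a, b, c, g}  B4 = {a, b, g, h}  B5 = {a, b, e, g}
Tree: B1–B2, B2–B3, B3–B4, B4–B5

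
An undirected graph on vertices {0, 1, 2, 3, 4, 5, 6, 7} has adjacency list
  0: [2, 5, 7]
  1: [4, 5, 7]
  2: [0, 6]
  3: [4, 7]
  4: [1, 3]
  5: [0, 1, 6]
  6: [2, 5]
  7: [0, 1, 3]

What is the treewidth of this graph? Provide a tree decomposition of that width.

Treewidth 2.
One such decomposition:
Bags: B1 = {3, 4, 7}  B2 = {1, 4, 7}  B3 = {0, 1, 7}  B4 = {0, 1, 5}  B5 = {0, 2, 5}  B6 = {2, 5, 6}
Tree: B1–B2, B2–B3, B3–B4, B4–B5, B5–B6

Each bag holds 3 vertices, so the decomposition has width 2, which upper-bounds the treewidth. Since 3–4–1–7–3 is a cycle in G, G is not acyclic. Forests are exactly the graphs of treewidth ≤ 1, so tw(G) ≥ 2. Therefore the treewidth is 2.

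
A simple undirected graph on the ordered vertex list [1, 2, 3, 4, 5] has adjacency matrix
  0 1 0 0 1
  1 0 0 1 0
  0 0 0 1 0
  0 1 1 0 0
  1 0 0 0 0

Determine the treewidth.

1

A width-1 tree decomposition is:
Bags: B1 = {1, 5}  B2 = {1, 2}  B3 = {2, 4}  B4 = {3, 4}
Tree: B1–B2, B2–B3, B3–B4
The largest bag has 2 vertices, giving width 1; this decomposition certifies tw(G) ≤ 1. Any graph with an edge has treewidth ≥ 1, and G has the edge 1–5. Combining the bounds, tw(G) = 1.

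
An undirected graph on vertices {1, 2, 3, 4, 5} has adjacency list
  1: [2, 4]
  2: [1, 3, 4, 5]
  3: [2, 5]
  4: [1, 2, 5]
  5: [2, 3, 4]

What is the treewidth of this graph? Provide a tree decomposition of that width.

Each bag holds 3 vertices, so the decomposition has width 2, which upper-bounds the treewidth. Conversely, {2, 3, 5} is a clique of size 3, and the vertices of any clique must share a bag in every tree decomposition; so some bag has ≥ 3 vertices and tw(G) ≥ 2. Therefore the treewidth is 2.

Treewidth 2.
Bags: B1 = {2, 4, 5}  B2 = {2, 3, 5}  B3 = {1, 2, 4}
Tree: B1–B2, B1–B3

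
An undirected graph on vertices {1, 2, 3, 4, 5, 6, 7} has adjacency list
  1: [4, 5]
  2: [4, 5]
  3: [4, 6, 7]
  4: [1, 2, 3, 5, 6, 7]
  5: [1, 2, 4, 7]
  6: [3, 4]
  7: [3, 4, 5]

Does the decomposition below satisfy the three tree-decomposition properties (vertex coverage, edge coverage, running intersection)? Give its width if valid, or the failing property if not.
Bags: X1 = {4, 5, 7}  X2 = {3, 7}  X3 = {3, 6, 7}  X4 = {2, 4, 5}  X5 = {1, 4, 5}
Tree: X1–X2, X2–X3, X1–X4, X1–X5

A tree decomposition must satisfy three properties: every vertex lies in some bag; for every edge, both endpoints lie together in some bag; and for every vertex, the bags containing it form a connected subtree. Here edge (4,3) lies in no bag, so the decomposition is invalid.

No — edge (4,3) lies in no bag.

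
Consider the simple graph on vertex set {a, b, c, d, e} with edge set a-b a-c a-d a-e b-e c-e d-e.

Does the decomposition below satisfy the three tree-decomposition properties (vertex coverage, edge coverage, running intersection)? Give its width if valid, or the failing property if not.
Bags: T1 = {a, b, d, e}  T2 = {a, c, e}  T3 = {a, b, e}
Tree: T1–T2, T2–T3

No — bags containing vertex b are not connected in the tree.

A tree decomposition must satisfy three properties: every vertex lies in some bag; for every edge, both endpoints lie together in some bag; and for every vertex, the bags containing it form a connected subtree. Here bags containing vertex b are not connected in the tree, so the decomposition is invalid.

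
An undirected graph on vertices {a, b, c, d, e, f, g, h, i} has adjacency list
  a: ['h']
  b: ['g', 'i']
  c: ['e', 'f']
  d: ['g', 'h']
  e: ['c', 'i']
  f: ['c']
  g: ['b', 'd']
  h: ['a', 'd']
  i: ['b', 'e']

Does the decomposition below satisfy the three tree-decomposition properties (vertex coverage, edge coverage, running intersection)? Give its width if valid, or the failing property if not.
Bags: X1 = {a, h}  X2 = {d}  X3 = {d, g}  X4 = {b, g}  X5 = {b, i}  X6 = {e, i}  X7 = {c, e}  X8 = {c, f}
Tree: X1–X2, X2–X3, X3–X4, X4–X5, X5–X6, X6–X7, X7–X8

A tree decomposition must satisfy three properties: every vertex lies in some bag; for every edge, both endpoints lie together in some bag; and for every vertex, the bags containing it form a connected subtree. Here edge (h,d) lies in no bag, so the decomposition is invalid.

No — edge (h,d) lies in no bag.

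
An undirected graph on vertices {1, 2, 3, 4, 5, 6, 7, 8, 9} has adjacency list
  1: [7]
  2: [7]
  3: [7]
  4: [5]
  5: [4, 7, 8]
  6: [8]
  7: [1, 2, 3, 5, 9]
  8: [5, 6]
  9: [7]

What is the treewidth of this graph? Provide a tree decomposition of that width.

Treewidth 1.
One optimal decomposition is:
Bags: B1 = {7, 9}  B2 = {5, 7}  B3 = {4, 5}  B4 = {2, 7}  B5 = {1, 7}  B6 = {5, 8}  B7 = {3, 7}  B8 = {6, 8}
Tree: B1–B2, B2–B3, B2–B4, B4–B5, B3–B6, B1–B7, B6–B8

The largest bag has 2 vertices, giving width 1; this decomposition certifies tw(G) ≤ 1. G has an edge, so its treewidth is at least 1. Therefore the treewidth is 1.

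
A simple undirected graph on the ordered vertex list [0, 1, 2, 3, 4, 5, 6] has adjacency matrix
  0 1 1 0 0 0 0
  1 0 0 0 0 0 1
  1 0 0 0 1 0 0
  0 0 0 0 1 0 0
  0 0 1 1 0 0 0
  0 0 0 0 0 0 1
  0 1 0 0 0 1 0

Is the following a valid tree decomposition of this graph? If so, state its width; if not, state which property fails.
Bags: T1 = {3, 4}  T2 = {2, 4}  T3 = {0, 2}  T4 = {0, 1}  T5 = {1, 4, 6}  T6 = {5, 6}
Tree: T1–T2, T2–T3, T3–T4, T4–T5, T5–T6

No — bags containing vertex 4 are not connected in the tree.

A tree decomposition must satisfy three properties: every vertex lies in some bag; for every edge, both endpoints lie together in some bag; and for every vertex, the bags containing it form a connected subtree. Here bags containing vertex 4 are not connected in the tree, so the decomposition is invalid.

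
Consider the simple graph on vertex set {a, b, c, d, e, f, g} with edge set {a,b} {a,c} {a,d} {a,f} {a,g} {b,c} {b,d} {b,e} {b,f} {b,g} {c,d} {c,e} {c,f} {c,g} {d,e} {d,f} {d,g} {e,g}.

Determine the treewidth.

A width-4 tree decomposition is:
Bags: B1 = {a, b, c, d, g}  B2 = {a, b, c, d, f}  B3 = {b, c, d, e, g}
Tree: B1–B2, B1–B3
Each bag holds 5 vertices, so the decomposition has width 4, which upper-bounds the treewidth. Conversely, {b, c, d, e, g} is a clique of size 5, and the vertices of any clique must share a bag in every tree decomposition; so some bag has ≥ 5 vertices and tw(G) ≥ 4. Therefore the treewidth is 4.

4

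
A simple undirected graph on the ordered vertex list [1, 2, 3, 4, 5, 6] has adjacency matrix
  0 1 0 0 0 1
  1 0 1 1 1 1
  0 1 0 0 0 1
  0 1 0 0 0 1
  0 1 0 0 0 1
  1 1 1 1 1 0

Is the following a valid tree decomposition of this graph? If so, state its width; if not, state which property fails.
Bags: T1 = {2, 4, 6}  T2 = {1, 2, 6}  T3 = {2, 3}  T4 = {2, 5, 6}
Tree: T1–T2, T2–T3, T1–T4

No — edge (6,3) lies in no bag.

A tree decomposition must satisfy three properties: every vertex lies in some bag; for every edge, both endpoints lie together in some bag; and for every vertex, the bags containing it form a connected subtree. Here edge (6,3) lies in no bag, so the decomposition is invalid.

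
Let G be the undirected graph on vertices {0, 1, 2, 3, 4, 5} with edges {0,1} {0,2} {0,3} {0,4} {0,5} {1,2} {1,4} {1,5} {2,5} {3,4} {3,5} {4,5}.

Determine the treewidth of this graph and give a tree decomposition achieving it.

The largest bag has 4 vertices, giving width 3; this decomposition certifies tw(G) ≤ 3. On the other hand G contains the 4-clique {0, 1, 2, 5}. A clique must lie in a single bag of any decomposition, so no decomposition can have width below 3. Hence tw(G) = 3 exactly.

Treewidth 3.
Bags: B1 = {0, 3, 4, 5}  B2 = {0, 1, 4, 5}  B3 = {0, 1, 2, 5}
Tree: B1–B2, B2–B3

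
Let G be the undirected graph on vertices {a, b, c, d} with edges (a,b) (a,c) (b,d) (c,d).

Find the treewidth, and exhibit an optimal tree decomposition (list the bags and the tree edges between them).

Treewidth 2.
One optimal decomposition is:
Bags: B1 = {a, c, d}  B2 = {a, b, d}
Tree: B1–B2

Each bag holds 3 vertices, so the decomposition has width 2, which upper-bounds the treewidth. The edges d–c–a–b–d form a cycle, so G is not a tree and its treewidth is at least 2. Combining the bounds, tw(G) = 2.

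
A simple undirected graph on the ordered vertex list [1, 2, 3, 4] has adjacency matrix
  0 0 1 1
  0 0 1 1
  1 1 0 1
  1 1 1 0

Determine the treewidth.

2

A width-2 tree decomposition is:
Bags: B1 = {1, 3, 4}  B2 = {2, 3, 4}
Tree: B1–B2
Each bag holds 3 vertices, so the decomposition has width 2, which upper-bounds the treewidth. Conversely, {1, 3, 4} is a clique of size 3, and the vertices of any clique must share a bag in every tree decomposition; so some bag has ≥ 3 vertices and tw(G) ≥ 2. Combining the bounds, tw(G) = 2.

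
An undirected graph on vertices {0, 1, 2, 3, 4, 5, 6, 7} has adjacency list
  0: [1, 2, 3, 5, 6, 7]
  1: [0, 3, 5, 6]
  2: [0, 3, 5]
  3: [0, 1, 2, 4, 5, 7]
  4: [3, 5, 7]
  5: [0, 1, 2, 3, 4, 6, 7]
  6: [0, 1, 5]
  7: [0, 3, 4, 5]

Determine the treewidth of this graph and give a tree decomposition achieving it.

Treewidth 3.
One such decomposition:
Bags: B1 = {0, 2, 3, 5}  B2 = {0, 3, 5, 7}  B3 = {0, 1, 3, 5}  B4 = {0, 1, 5, 6}  B5 = {3, 4, 5, 7}
Tree: B1–B2, B1–B3, B3–B4, B2–B5

Every bag has size at most 4, so the width is 4 − 1 = 3 and tw(G) ≤ 3. Conversely, {0, 1, 3, 5} is a clique of size 4, and the vertices of any clique must share a bag in every tree decomposition; so some bag has ≥ 4 vertices and tw(G) ≥ 3. Therefore the treewidth is 3.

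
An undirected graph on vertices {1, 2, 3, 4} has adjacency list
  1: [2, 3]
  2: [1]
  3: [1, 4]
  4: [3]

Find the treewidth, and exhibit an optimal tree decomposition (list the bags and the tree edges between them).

Treewidth 1.
Bags: B1 = {1, 3}  B2 = {3, 4}  B3 = {1, 2}
Tree: B1–B2, B1–B3

Each bag holds 2 vertices, so the decomposition has width 1, which upper-bounds the treewidth. Any graph with an edge has treewidth ≥ 1, and G has the edge 1–3. The upper and lower bounds meet at 1, so that is the treewidth.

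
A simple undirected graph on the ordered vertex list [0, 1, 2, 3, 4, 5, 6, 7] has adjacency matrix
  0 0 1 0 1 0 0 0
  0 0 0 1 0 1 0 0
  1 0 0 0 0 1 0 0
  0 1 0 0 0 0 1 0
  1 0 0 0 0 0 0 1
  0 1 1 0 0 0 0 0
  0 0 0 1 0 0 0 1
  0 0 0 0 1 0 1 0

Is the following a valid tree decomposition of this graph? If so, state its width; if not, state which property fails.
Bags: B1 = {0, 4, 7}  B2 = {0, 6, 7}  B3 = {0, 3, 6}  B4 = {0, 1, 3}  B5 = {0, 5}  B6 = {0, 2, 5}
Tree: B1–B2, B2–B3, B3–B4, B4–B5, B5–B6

A tree decomposition must satisfy three properties: every vertex lies in some bag; for every edge, both endpoints lie together in some bag; and for every vertex, the bags containing it form a connected subtree. Here edge (1,5) lies in no bag, so the decomposition is invalid.

No — edge (1,5) lies in no bag.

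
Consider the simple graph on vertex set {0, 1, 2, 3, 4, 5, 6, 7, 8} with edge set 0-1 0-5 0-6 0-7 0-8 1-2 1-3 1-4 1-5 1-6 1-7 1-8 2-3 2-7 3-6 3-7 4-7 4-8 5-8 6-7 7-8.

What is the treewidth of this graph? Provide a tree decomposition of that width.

Treewidth 3.
One such decomposition:
Bags: B1 = {0, 1, 6, 7}  B2 = {1, 3, 6, 7}  B3 = {1, 2, 3, 7}  B4 = {0, 1, 7, 8}  B5 = {1, 4, 7, 8}  B6 = {0, 1, 5, 8}
Tree: B1–B2, B2–B3, B1–B4, B4–B5, B4–B6

Each bag holds 4 vertices, so the decomposition has width 3, which upper-bounds the treewidth. For the lower bound, the 4 vertices {0, 1, 5, 8} are pairwise adjacent, and any tree decomposition puts a clique entirely inside one bag — forcing width ≥ 3. The upper and lower bounds meet at 3, so that is the treewidth.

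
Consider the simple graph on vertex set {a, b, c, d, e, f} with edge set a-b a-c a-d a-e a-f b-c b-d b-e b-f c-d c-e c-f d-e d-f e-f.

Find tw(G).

5

A width-5 tree decomposition is:
Bags: B1 = {a, b, c, d, e, f}
Tree: (single bag)
With just one bag of size 6, the width is 6 − 1 = 5, so tw(G) ≤ 5. Conversely, {a, b, c, d, e, f} is a clique of size 6, and the vertices of any clique must share a bag in every tree decomposition; so some bag has ≥ 6 vertices and tw(G) ≥ 5. Therefore the treewidth is 5.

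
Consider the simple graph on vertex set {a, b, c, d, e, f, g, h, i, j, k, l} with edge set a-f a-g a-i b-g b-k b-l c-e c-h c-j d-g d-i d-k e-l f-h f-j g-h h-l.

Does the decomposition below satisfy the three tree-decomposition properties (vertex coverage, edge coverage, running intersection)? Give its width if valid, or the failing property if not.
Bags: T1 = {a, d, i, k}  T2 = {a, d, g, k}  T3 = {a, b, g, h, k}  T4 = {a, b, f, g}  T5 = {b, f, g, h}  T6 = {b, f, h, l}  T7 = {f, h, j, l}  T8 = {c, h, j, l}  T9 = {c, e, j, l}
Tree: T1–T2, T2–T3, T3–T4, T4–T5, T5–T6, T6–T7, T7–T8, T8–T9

No — bags containing vertex h are not connected in the tree.

A tree decomposition must satisfy three properties: every vertex lies in some bag; for every edge, both endpoints lie together in some bag; and for every vertex, the bags containing it form a connected subtree. Here bags containing vertex h are not connected in the tree, so the decomposition is invalid.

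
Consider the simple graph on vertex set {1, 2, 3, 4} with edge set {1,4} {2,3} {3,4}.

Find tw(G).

A width-1 tree decomposition is:
Bags: B1 = {2, 3}  B2 = {3, 4}  B3 = {1, 4}
Tree: B1–B2, B2–B3
Every bag has size at most 2, so the width is 2 − 1 = 1 and tw(G) ≤ 1. G has an edge, so its treewidth is at least 1. Therefore the treewidth is 1.

1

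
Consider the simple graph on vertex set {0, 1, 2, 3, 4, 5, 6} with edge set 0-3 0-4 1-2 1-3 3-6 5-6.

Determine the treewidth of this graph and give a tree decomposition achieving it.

Treewidth 1.
Bags: B1 = {0, 3}  B2 = {3, 6}  B3 = {5, 6}  B4 = {1, 3}  B5 = {0, 4}  B6 = {1, 2}
Tree: B1–B2, B2–B3, B2–B4, B1–B5, B4–B6

The largest bag has 2 vertices, giving width 1; this decomposition certifies tw(G) ≤ 1. Any graph with an edge has treewidth ≥ 1, and G has the edge 3–0. Combining the bounds, tw(G) = 1.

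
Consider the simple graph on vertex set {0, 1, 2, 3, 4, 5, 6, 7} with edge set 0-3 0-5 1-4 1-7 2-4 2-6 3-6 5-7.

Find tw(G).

2

A width-2 tree decomposition is:
Bags: B1 = {2, 3, 6}  B2 = {0, 2, 3}  B3 = {0, 2, 5}  B4 = {2, 5, 7}  B5 = {1, 2, 7}  B6 = {1, 2, 4}
Tree: B1–B2, B2–B3, B3–B4, B4–B5, B5–B6
The largest bag has 3 vertices, giving width 2; this decomposition certifies tw(G) ≤ 2. Since 2–6–3–0–5–7–1–4–2 is a cycle in G, G is not acyclic. Forests are exactly the graphs of treewidth ≤ 1, so tw(G) ≥ 2. Combining the bounds, tw(G) = 2.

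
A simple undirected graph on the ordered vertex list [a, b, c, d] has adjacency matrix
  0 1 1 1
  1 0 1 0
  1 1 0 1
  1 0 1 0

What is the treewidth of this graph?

2

A width-2 tree decomposition is:
Bags: B1 = {a, c, d}  B2 = {a, b, c}
Tree: B1–B2
The largest bag has 3 vertices, giving width 2; this decomposition certifies tw(G) ≤ 2. Conversely, {a, c, d} is a clique of size 3, and the vertices of any clique must share a bag in every tree decomposition; so some bag has ≥ 3 vertices and tw(G) ≥ 2. The upper and lower bounds meet at 2, so that is the treewidth.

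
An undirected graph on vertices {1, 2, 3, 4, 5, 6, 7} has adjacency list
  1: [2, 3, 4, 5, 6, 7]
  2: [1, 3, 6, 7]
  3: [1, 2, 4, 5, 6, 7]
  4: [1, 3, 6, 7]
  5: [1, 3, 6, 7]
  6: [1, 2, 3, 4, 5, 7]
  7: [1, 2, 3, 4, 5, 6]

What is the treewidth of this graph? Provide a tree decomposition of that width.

Treewidth 4.
Bags: B1 = {1, 3, 4, 6, 7}  B2 = {1, 2, 3, 6, 7}  B3 = {1, 3, 5, 6, 7}
Tree: B1–B2, B2–B3

Each bag holds 5 vertices, so the decomposition has width 4, which upper-bounds the treewidth. Conversely, {1, 2, 3, 6, 7} is a clique of size 5, and the vertices of any clique must share a bag in every tree decomposition; so some bag has ≥ 5 vertices and tw(G) ≥ 4. The upper and lower bounds meet at 4, so that is the treewidth.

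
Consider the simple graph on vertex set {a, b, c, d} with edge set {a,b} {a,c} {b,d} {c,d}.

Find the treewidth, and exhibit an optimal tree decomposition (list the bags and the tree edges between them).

Treewidth 2.
One such decomposition:
Bags: B1 = {b, c, d}  B2 = {a, b, c}
Tree: B1–B2

Each bag holds 3 vertices, so the decomposition has width 2, which upper-bounds the treewidth. The edges b–d–c–a–b form a cycle, so G is not a tree and its treewidth is at least 2. Hence tw(G) = 2 exactly.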